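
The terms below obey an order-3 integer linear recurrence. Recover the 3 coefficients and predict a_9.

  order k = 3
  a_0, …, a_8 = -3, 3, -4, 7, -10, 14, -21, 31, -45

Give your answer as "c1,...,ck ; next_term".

  a_3 = -1·-4 + 0·3 + -1·-3 = 7
  a_4 = -1·7 + 0·-4 + -1·3 = -10
  a_5 = -1·-10 + 0·7 + -1·-4 = 14
  a_6 = -1·14 + 0·-10 + -1·7 = -21
  a_7 = -1·-21 + 0·14 + -1·-10 = 31
  a_8 = -1·31 + 0·-21 + -1·14 = -45
  a_9 = -1·-45 + 0·31 + -1·-21 = 66

-1,0,-1 ; 66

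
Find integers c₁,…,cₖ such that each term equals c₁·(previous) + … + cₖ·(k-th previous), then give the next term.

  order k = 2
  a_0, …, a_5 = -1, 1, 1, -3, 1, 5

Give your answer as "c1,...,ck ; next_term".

  a_2 = -1·1 + -2·-1 = 1
  a_3 = -1·1 + -2·1 = -3
  a_4 = -1·-3 + -2·1 = 1
  a_5 = -1·1 + -2·-3 = 5
  a_6 = -1·5 + -2·1 = -7

-1,-2 ; -7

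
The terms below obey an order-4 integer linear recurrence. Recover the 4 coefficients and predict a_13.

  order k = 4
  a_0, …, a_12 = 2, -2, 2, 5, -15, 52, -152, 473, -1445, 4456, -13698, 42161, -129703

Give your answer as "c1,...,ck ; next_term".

  a_4 = -3·5 + 1·2 + 3·-2 + 2·2 = -15
  a_5 = -3·-15 + 1·5 + 3·2 + 2·-2 = 52
  a_6 = -3·52 + 1·-15 + 3·5 + 2·2 = -152
  a_7 = -3·-152 + 1·52 + 3·-15 + 2·5 = 473
  a_8 = -3·473 + 1·-152 + 3·52 + 2·-15 = -1445
  a_9 = -3·-1445 + 1·473 + 3·-152 + 2·52 = 4456
  a_10 = -3·4456 + 1·-1445 + 3·473 + 2·-152 = -13698
  a_11 = -3·-13698 + 1·4456 + 3·-1445 + 2·473 = 42161
  a_12 = -3·42161 + 1·-13698 + 3·4456 + 2·-1445 = -129703
  a_13 = -3·-129703 + 1·42161 + 3·-13698 + 2·4456 = 399088

-3,1,3,2 ; 399088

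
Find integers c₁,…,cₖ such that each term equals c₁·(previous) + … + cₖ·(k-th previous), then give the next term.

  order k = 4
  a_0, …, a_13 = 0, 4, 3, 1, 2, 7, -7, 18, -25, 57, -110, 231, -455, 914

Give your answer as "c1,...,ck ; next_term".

-2,0,1,2 ; -1817

  a_4 = -2·1 + 0·3 + 1·4 + 2·0 = 2
  a_5 = -2·2 + 0·1 + 1·3 + 2·4 = 7
  a_6 = -2·7 + 0·2 + 1·1 + 2·3 = -7
  a_7 = -2·-7 + 0·7 + 1·2 + 2·1 = 18
  a_8 = -2·18 + 0·-7 + 1·7 + 2·2 = -25
  a_9 = -2·-25 + 0·18 + 1·-7 + 2·7 = 57
  a_10 = -2·57 + 0·-25 + 1·18 + 2·-7 = -110
  a_11 = -2·-110 + 0·57 + 1·-25 + 2·18 = 231
  a_12 = -2·231 + 0·-110 + 1·57 + 2·-25 = -455
  a_13 = -2·-455 + 0·231 + 1·-110 + 2·57 = 914
  a_14 = -2·914 + 0·-455 + 1·231 + 2·-110 = -1817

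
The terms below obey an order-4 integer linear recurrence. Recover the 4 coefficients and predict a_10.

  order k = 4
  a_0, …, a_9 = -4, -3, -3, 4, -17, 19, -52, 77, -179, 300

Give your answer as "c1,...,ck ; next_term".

-1,2,1,1 ; -633

  a_4 = -1·4 + 2·-3 + 1·-3 + 1·-4 = -17
  a_5 = -1·-17 + 2·4 + 1·-3 + 1·-3 = 19
  a_6 = -1·19 + 2·-17 + 1·4 + 1·-3 = -52
  a_7 = -1·-52 + 2·19 + 1·-17 + 1·4 = 77
  a_8 = -1·77 + 2·-52 + 1·19 + 1·-17 = -179
  a_9 = -1·-179 + 2·77 + 1·-52 + 1·19 = 300
  a_10 = -1·300 + 2·-179 + 1·77 + 1·-52 = -633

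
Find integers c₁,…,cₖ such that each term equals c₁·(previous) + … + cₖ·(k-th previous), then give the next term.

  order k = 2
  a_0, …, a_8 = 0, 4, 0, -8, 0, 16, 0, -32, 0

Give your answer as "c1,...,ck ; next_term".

0,-2 ; 64

  a_2 = 0·4 + -2·0 = 0
  a_3 = 0·0 + -2·4 = -8
  a_4 = 0·-8 + -2·0 = 0
  a_5 = 0·0 + -2·-8 = 16
  a_6 = 0·16 + -2·0 = 0
  a_7 = 0·0 + -2·16 = -32
  a_8 = 0·-32 + -2·0 = 0
  a_9 = 0·0 + -2·-32 = 64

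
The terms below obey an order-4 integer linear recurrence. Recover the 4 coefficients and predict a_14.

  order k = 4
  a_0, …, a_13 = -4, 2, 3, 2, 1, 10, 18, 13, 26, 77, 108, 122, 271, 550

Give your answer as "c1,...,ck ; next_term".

  a_4 = 1·2 + -1·3 + 3·2 + 1·-4 = 1
  a_5 = 1·1 + -1·2 + 3·3 + 1·2 = 10
  a_6 = 1·10 + -1·1 + 3·2 + 1·3 = 18
  a_7 = 1·18 + -1·10 + 3·1 + 1·2 = 13
  a_8 = 1·13 + -1·18 + 3·10 + 1·1 = 26
  a_9 = 1·26 + -1·13 + 3·18 + 1·10 = 77
  a_10 = 1·77 + -1·26 + 3·13 + 1·18 = 108
  a_11 = 1·108 + -1·77 + 3·26 + 1·13 = 122
  a_12 = 1·122 + -1·108 + 3·77 + 1·26 = 271
  a_13 = 1·271 + -1·122 + 3·108 + 1·77 = 550
  a_14 = 1·550 + -1·271 + 3·122 + 1·108 = 753

1,-1,3,1 ; 753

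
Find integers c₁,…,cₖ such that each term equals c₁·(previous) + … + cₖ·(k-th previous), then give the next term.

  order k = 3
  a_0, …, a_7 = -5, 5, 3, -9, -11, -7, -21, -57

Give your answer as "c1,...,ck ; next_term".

2,-1,2 ; -107

  a_3 = 2·3 + -1·5 + 2·-5 = -9
  a_4 = 2·-9 + -1·3 + 2·5 = -11
  a_5 = 2·-11 + -1·-9 + 2·3 = -7
  a_6 = 2·-7 + -1·-11 + 2·-9 = -21
  a_7 = 2·-21 + -1·-7 + 2·-11 = -57
  a_8 = 2·-57 + -1·-21 + 2·-7 = -107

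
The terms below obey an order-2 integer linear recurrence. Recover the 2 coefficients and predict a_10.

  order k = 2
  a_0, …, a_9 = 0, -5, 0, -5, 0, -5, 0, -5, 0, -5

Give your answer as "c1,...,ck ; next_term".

0,1 ; 0

  a_2 = 0·-5 + 1·0 = 0
  a_3 = 0·0 + 1·-5 = -5
  a_4 = 0·-5 + 1·0 = 0
  a_5 = 0·0 + 1·-5 = -5
  a_6 = 0·-5 + 1·0 = 0
  a_7 = 0·0 + 1·-5 = -5
  a_8 = 0·-5 + 1·0 = 0
  a_9 = 0·0 + 1·-5 = -5
  a_10 = 0·-5 + 1·0 = 0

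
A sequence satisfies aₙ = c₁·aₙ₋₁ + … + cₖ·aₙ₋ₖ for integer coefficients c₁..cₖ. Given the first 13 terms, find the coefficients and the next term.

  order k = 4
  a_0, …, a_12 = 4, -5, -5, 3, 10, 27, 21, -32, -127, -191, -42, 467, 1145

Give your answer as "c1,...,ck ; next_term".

1,-1,-2,-2 ; 1144

  a_4 = 1·3 + -1·-5 + -2·-5 + -2·4 = 10
  a_5 = 1·10 + -1·3 + -2·-5 + -2·-5 = 27
  a_6 = 1·27 + -1·10 + -2·3 + -2·-5 = 21
  a_7 = 1·21 + -1·27 + -2·10 + -2·3 = -32
  a_8 = 1·-32 + -1·21 + -2·27 + -2·10 = -127
  a_9 = 1·-127 + -1·-32 + -2·21 + -2·27 = -191
  a_10 = 1·-191 + -1·-127 + -2·-32 + -2·21 = -42
  a_11 = 1·-42 + -1·-191 + -2·-127 + -2·-32 = 467
  a_12 = 1·467 + -1·-42 + -2·-191 + -2·-127 = 1145
  a_13 = 1·1145 + -1·467 + -2·-42 + -2·-191 = 1144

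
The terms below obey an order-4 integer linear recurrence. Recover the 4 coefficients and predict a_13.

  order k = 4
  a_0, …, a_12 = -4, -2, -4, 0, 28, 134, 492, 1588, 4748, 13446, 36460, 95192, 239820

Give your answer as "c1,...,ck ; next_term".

4,-2,-4,-3 ; 582718

  a_4 = 4·0 + -2·-4 + -4·-2 + -3·-4 = 28
  a_5 = 4·28 + -2·0 + -4·-4 + -3·-2 = 134
  a_6 = 4·134 + -2·28 + -4·0 + -3·-4 = 492
  a_7 = 4·492 + -2·134 + -4·28 + -3·0 = 1588
  a_8 = 4·1588 + -2·492 + -4·134 + -3·28 = 4748
  a_9 = 4·4748 + -2·1588 + -4·492 + -3·134 = 13446
  a_10 = 4·13446 + -2·4748 + -4·1588 + -3·492 = 36460
  a_11 = 4·36460 + -2·13446 + -4·4748 + -3·1588 = 95192
  a_12 = 4·95192 + -2·36460 + -4·13446 + -3·4748 = 239820
  a_13 = 4·239820 + -2·95192 + -4·36460 + -3·13446 = 582718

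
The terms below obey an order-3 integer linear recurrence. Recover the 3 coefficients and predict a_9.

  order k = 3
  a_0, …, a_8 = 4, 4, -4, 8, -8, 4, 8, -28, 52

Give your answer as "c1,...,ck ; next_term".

  a_3 = -2·-4 + -1·4 + 1·4 = 8
  a_4 = -2·8 + -1·-4 + 1·4 = -8
  a_5 = -2·-8 + -1·8 + 1·-4 = 4
  a_6 = -2·4 + -1·-8 + 1·8 = 8
  a_7 = -2·8 + -1·4 + 1·-8 = -28
  a_8 = -2·-28 + -1·8 + 1·4 = 52
  a_9 = -2·52 + -1·-28 + 1·8 = -68

-2,-1,1 ; -68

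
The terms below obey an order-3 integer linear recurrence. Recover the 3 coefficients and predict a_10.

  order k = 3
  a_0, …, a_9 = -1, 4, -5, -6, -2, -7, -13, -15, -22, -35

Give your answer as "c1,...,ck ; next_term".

1,0,1 ; -50

  a_3 = 1·-5 + 0·4 + 1·-1 = -6
  a_4 = 1·-6 + 0·-5 + 1·4 = -2
  a_5 = 1·-2 + 0·-6 + 1·-5 = -7
  a_6 = 1·-7 + 0·-2 + 1·-6 = -13
  a_7 = 1·-13 + 0·-7 + 1·-2 = -15
  a_8 = 1·-15 + 0·-13 + 1·-7 = -22
  a_9 = 1·-22 + 0·-15 + 1·-13 = -35
  a_10 = 1·-35 + 0·-22 + 1·-15 = -50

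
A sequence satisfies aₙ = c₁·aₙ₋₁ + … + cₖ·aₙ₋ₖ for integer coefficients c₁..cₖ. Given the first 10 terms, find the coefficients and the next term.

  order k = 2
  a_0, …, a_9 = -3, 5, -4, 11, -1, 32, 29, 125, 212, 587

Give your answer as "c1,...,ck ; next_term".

1,3 ; 1223

  a_2 = 1·5 + 3·-3 = -4
  a_3 = 1·-4 + 3·5 = 11
  a_4 = 1·11 + 3·-4 = -1
  a_5 = 1·-1 + 3·11 = 32
  a_6 = 1·32 + 3·-1 = 29
  a_7 = 1·29 + 3·32 = 125
  a_8 = 1·125 + 3·29 = 212
  a_9 = 1·212 + 3·125 = 587
  a_10 = 1·587 + 3·212 = 1223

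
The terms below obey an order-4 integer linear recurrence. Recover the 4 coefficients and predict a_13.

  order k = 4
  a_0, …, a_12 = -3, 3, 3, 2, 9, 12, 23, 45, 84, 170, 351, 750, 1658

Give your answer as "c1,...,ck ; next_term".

  a_4 = 3·2 + 0·3 + -2·3 + -3·-3 = 9
  a_5 = 3·9 + 0·2 + -2·3 + -3·3 = 12
  a_6 = 3·12 + 0·9 + -2·2 + -3·3 = 23
  a_7 = 3·23 + 0·12 + -2·9 + -3·2 = 45
  a_8 = 3·45 + 0·23 + -2·12 + -3·9 = 84
  a_9 = 3·84 + 0·45 + -2·23 + -3·12 = 170
  a_10 = 3·170 + 0·84 + -2·45 + -3·23 = 351
  a_11 = 3·351 + 0·170 + -2·84 + -3·45 = 750
  a_12 = 3·750 + 0·351 + -2·170 + -3·84 = 1658
  a_13 = 3·1658 + 0·750 + -2·351 + -3·170 = 3762

3,0,-2,-3 ; 3762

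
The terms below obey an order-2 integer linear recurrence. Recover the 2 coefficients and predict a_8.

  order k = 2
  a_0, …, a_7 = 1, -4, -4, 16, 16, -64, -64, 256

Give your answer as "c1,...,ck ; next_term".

0,-4 ; 256

  a_2 = 0·-4 + -4·1 = -4
  a_3 = 0·-4 + -4·-4 = 16
  a_4 = 0·16 + -4·-4 = 16
  a_5 = 0·16 + -4·16 = -64
  a_6 = 0·-64 + -4·16 = -64
  a_7 = 0·-64 + -4·-64 = 256
  a_8 = 0·256 + -4·-64 = 256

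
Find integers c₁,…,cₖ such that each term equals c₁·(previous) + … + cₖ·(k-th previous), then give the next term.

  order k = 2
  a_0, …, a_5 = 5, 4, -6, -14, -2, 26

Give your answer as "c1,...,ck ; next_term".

1,-2 ; 30

  a_2 = 1·4 + -2·5 = -6
  a_3 = 1·-6 + -2·4 = -14
  a_4 = 1·-14 + -2·-6 = -2
  a_5 = 1·-2 + -2·-14 = 26
  a_6 = 1·26 + -2·-2 = 30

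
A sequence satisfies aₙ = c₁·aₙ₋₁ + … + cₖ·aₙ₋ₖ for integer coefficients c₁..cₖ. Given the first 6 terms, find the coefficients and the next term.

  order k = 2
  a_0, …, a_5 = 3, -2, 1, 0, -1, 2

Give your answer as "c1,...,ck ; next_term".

  a_2 = -2·-2 + -1·3 = 1
  a_3 = -2·1 + -1·-2 = 0
  a_4 = -2·0 + -1·1 = -1
  a_5 = -2·-1 + -1·0 = 2
  a_6 = -2·2 + -1·-1 = -3

-2,-1 ; -3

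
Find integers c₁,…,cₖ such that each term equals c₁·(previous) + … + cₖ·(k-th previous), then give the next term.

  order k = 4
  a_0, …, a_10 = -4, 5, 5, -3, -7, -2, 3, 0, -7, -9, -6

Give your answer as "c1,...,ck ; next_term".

1,0,0,1 ; -6

  a_4 = 1·-3 + 0·5 + 0·5 + 1·-4 = -7
  a_5 = 1·-7 + 0·-3 + 0·5 + 1·5 = -2
  a_6 = 1·-2 + 0·-7 + 0·-3 + 1·5 = 3
  a_7 = 1·3 + 0·-2 + 0·-7 + 1·-3 = 0
  a_8 = 1·0 + 0·3 + 0·-2 + 1·-7 = -7
  a_9 = 1·-7 + 0·0 + 0·3 + 1·-2 = -9
  a_10 = 1·-9 + 0·-7 + 0·0 + 1·3 = -6
  a_11 = 1·-6 + 0·-9 + 0·-7 + 1·0 = -6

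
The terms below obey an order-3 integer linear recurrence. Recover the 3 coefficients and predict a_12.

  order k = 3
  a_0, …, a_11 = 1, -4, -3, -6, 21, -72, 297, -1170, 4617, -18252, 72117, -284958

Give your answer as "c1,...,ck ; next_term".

  a_3 = -3·-3 + 3·-4 + -3·1 = -6
  a_4 = -3·-6 + 3·-3 + -3·-4 = 21
  a_5 = -3·21 + 3·-6 + -3·-3 = -72
  a_6 = -3·-72 + 3·21 + -3·-6 = 297
  a_7 = -3·297 + 3·-72 + -3·21 = -1170
  a_8 = -3·-1170 + 3·297 + -3·-72 = 4617
  a_9 = -3·4617 + 3·-1170 + -3·297 = -18252
  a_10 = -3·-18252 + 3·4617 + -3·-1170 = 72117
  a_11 = -3·72117 + 3·-18252 + -3·4617 = -284958
  a_12 = -3·-284958 + 3·72117 + -3·-18252 = 1125981

-3,3,-3 ; 1125981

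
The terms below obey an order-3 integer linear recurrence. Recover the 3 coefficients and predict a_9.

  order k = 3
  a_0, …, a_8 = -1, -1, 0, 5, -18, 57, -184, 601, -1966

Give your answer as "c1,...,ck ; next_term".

-4,-3,-2 ; 6429

  a_3 = -4·0 + -3·-1 + -2·-1 = 5
  a_4 = -4·5 + -3·0 + -2·-1 = -18
  a_5 = -4·-18 + -3·5 + -2·0 = 57
  a_6 = -4·57 + -3·-18 + -2·5 = -184
  a_7 = -4·-184 + -3·57 + -2·-18 = 601
  a_8 = -4·601 + -3·-184 + -2·57 = -1966
  a_9 = -4·-1966 + -3·601 + -2·-184 = 6429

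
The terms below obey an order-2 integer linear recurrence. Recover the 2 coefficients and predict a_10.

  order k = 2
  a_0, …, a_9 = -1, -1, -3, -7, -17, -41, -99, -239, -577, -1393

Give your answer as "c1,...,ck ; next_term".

2,1 ; -3363

  a_2 = 2·-1 + 1·-1 = -3
  a_3 = 2·-3 + 1·-1 = -7
  a_4 = 2·-7 + 1·-3 = -17
  a_5 = 2·-17 + 1·-7 = -41
  a_6 = 2·-41 + 1·-17 = -99
  a_7 = 2·-99 + 1·-41 = -239
  a_8 = 2·-239 + 1·-99 = -577
  a_9 = 2·-577 + 1·-239 = -1393
  a_10 = 2·-1393 + 1·-577 = -3363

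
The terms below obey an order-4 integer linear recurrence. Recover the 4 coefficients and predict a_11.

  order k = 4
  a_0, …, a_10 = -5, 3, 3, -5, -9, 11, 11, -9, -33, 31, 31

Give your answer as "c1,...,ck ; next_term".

  a_4 = -1·-5 + -1·3 + -2·3 + 1·-5 = -9
  a_5 = -1·-9 + -1·-5 + -2·3 + 1·3 = 11
  a_6 = -1·11 + -1·-9 + -2·-5 + 1·3 = 11
  a_7 = -1·11 + -1·11 + -2·-9 + 1·-5 = -9
  a_8 = -1·-9 + -1·11 + -2·11 + 1·-9 = -33
  a_9 = -1·-33 + -1·-9 + -2·11 + 1·11 = 31
  a_10 = -1·31 + -1·-33 + -2·-9 + 1·11 = 31
  a_11 = -1·31 + -1·31 + -2·-33 + 1·-9 = -5

-1,-1,-2,1 ; -5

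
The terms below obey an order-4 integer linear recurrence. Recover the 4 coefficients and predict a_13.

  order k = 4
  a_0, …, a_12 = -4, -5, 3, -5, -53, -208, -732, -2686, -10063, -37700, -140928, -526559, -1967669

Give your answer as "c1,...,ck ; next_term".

  a_4 = 4·-5 + -2·3 + 3·-5 + 3·-4 = -53
  a_5 = 4·-53 + -2·-5 + 3·3 + 3·-5 = -208
  a_6 = 4·-208 + -2·-53 + 3·-5 + 3·3 = -732
  a_7 = 4·-732 + -2·-208 + 3·-53 + 3·-5 = -2686
  a_8 = 4·-2686 + -2·-732 + 3·-208 + 3·-53 = -10063
  a_9 = 4·-10063 + -2·-2686 + 3·-732 + 3·-208 = -37700
  a_10 = 4·-37700 + -2·-10063 + 3·-2686 + 3·-732 = -140928
  a_11 = 4·-140928 + -2·-37700 + 3·-10063 + 3·-2686 = -526559
  a_12 = 4·-526559 + -2·-140928 + 3·-37700 + 3·-10063 = -1967669
  a_13 = 4·-1967669 + -2·-526559 + 3·-140928 + 3·-37700 = -7353442

4,-2,3,3 ; -7353442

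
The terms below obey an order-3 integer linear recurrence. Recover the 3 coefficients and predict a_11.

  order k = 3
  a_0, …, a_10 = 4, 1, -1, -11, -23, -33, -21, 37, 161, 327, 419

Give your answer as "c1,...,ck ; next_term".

2,-1,-2 ; 189

  a_3 = 2·-1 + -1·1 + -2·4 = -11
  a_4 = 2·-11 + -1·-1 + -2·1 = -23
  a_5 = 2·-23 + -1·-11 + -2·-1 = -33
  a_6 = 2·-33 + -1·-23 + -2·-11 = -21
  a_7 = 2·-21 + -1·-33 + -2·-23 = 37
  a_8 = 2·37 + -1·-21 + -2·-33 = 161
  a_9 = 2·161 + -1·37 + -2·-21 = 327
  a_10 = 2·327 + -1·161 + -2·37 = 419
  a_11 = 2·419 + -1·327 + -2·161 = 189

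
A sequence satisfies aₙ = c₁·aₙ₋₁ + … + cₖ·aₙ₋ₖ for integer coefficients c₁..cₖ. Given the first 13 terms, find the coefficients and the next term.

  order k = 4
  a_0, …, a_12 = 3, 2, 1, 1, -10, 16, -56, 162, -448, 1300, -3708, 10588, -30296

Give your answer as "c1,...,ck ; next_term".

-2,2,-2,-2 ; 86584

  a_4 = -2·1 + 2·1 + -2·2 + -2·3 = -10
  a_5 = -2·-10 + 2·1 + -2·1 + -2·2 = 16
  a_6 = -2·16 + 2·-10 + -2·1 + -2·1 = -56
  a_7 = -2·-56 + 2·16 + -2·-10 + -2·1 = 162
  a_8 = -2·162 + 2·-56 + -2·16 + -2·-10 = -448
  a_9 = -2·-448 + 2·162 + -2·-56 + -2·16 = 1300
  a_10 = -2·1300 + 2·-448 + -2·162 + -2·-56 = -3708
  a_11 = -2·-3708 + 2·1300 + -2·-448 + -2·162 = 10588
  a_12 = -2·10588 + 2·-3708 + -2·1300 + -2·-448 = -30296
  a_13 = -2·-30296 + 2·10588 + -2·-3708 + -2·1300 = 86584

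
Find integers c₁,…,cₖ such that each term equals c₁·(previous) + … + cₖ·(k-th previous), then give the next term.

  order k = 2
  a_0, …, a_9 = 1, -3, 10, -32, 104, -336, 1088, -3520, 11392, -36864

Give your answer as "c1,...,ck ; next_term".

-2,4 ; 119296

  a_2 = -2·-3 + 4·1 = 10
  a_3 = -2·10 + 4·-3 = -32
  a_4 = -2·-32 + 4·10 = 104
  a_5 = -2·104 + 4·-32 = -336
  a_6 = -2·-336 + 4·104 = 1088
  a_7 = -2·1088 + 4·-336 = -3520
  a_8 = -2·-3520 + 4·1088 = 11392
  a_9 = -2·11392 + 4·-3520 = -36864
  a_10 = -2·-36864 + 4·11392 = 119296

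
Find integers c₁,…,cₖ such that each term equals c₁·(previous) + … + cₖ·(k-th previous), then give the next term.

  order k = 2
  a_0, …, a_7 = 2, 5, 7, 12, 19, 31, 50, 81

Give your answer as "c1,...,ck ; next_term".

  a_2 = 1·5 + 1·2 = 7
  a_3 = 1·7 + 1·5 = 12
  a_4 = 1·12 + 1·7 = 19
  a_5 = 1·19 + 1·12 = 31
  a_6 = 1·31 + 1·19 = 50
  a_7 = 1·50 + 1·31 = 81
  a_8 = 1·81 + 1·50 = 131

1,1 ; 131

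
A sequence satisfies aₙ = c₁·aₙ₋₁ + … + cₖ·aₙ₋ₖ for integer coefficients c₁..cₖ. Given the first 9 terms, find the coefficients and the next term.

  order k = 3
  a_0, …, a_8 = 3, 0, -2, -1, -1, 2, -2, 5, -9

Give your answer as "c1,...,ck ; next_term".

-1,1,-1 ; 16

  a_3 = -1·-2 + 1·0 + -1·3 = -1
  a_4 = -1·-1 + 1·-2 + -1·0 = -1
  a_5 = -1·-1 + 1·-1 + -1·-2 = 2
  a_6 = -1·2 + 1·-1 + -1·-1 = -2
  a_7 = -1·-2 + 1·2 + -1·-1 = 5
  a_8 = -1·5 + 1·-2 + -1·2 = -9
  a_9 = -1·-9 + 1·5 + -1·-2 = 16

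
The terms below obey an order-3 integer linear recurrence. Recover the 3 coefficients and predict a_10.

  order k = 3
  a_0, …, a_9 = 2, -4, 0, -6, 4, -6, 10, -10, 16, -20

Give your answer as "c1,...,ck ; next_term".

  a_3 = 0·0 + 1·-4 + -1·2 = -6
  a_4 = 0·-6 + 1·0 + -1·-4 = 4
  a_5 = 0·4 + 1·-6 + -1·0 = -6
  a_6 = 0·-6 + 1·4 + -1·-6 = 10
  a_7 = 0·10 + 1·-6 + -1·4 = -10
  a_8 = 0·-10 + 1·10 + -1·-6 = 16
  a_9 = 0·16 + 1·-10 + -1·10 = -20
  a_10 = 0·-20 + 1·16 + -1·-10 = 26

0,1,-1 ; 26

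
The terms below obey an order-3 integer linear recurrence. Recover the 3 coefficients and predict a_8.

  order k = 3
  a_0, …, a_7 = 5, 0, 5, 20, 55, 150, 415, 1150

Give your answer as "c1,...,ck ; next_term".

3,-1,1 ; 3185

  a_3 = 3·5 + -1·0 + 1·5 = 20
  a_4 = 3·20 + -1·5 + 1·0 = 55
  a_5 = 3·55 + -1·20 + 1·5 = 150
  a_6 = 3·150 + -1·55 + 1·20 = 415
  a_7 = 3·415 + -1·150 + 1·55 = 1150
  a_8 = 3·1150 + -1·415 + 1·150 = 3185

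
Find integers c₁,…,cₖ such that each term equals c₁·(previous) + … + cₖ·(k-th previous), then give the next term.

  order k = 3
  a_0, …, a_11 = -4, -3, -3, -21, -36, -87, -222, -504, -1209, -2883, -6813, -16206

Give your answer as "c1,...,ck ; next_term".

  a_3 = 1·-3 + 2·-3 + 3·-4 = -21
  a_4 = 1·-21 + 2·-3 + 3·-3 = -36
  a_5 = 1·-36 + 2·-21 + 3·-3 = -87
  a_6 = 1·-87 + 2·-36 + 3·-21 = -222
  a_7 = 1·-222 + 2·-87 + 3·-36 = -504
  a_8 = 1·-504 + 2·-222 + 3·-87 = -1209
  a_9 = 1·-1209 + 2·-504 + 3·-222 = -2883
  a_10 = 1·-2883 + 2·-1209 + 3·-504 = -6813
  a_11 = 1·-6813 + 2·-2883 + 3·-1209 = -16206
  a_12 = 1·-16206 + 2·-6813 + 3·-2883 = -38481

1,2,3 ; -38481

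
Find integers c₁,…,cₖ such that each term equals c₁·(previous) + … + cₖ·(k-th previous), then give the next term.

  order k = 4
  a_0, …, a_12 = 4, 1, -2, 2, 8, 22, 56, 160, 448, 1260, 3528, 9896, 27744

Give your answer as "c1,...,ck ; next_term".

2,2,0,2 ; 77800

  a_4 = 2·2 + 2·-2 + 0·1 + 2·4 = 8
  a_5 = 2·8 + 2·2 + 0·-2 + 2·1 = 22
  a_6 = 2·22 + 2·8 + 0·2 + 2·-2 = 56
  a_7 = 2·56 + 2·22 + 0·8 + 2·2 = 160
  a_8 = 2·160 + 2·56 + 0·22 + 2·8 = 448
  a_9 = 2·448 + 2·160 + 0·56 + 2·22 = 1260
  a_10 = 2·1260 + 2·448 + 0·160 + 2·56 = 3528
  a_11 = 2·3528 + 2·1260 + 0·448 + 2·160 = 9896
  a_12 = 2·9896 + 2·3528 + 0·1260 + 2·448 = 27744
  a_13 = 2·27744 + 2·9896 + 0·3528 + 2·1260 = 77800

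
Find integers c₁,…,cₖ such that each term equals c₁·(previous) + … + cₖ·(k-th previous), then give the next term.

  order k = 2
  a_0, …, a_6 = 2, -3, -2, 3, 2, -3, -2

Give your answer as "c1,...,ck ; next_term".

0,-1 ; 3

  a_2 = 0·-3 + -1·2 = -2
  a_3 = 0·-2 + -1·-3 = 3
  a_4 = 0·3 + -1·-2 = 2
  a_5 = 0·2 + -1·3 = -3
  a_6 = 0·-3 + -1·2 = -2
  a_7 = 0·-2 + -1·-3 = 3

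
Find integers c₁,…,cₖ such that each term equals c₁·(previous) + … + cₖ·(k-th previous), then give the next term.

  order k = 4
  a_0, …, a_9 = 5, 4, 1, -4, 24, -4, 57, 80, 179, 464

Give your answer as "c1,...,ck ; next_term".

  a_4 = 0·-4 + 3·1 + 4·4 + 1·5 = 24
  a_5 = 0·24 + 3·-4 + 4·1 + 1·4 = -4
  a_6 = 0·-4 + 3·24 + 4·-4 + 1·1 = 57
  a_7 = 0·57 + 3·-4 + 4·24 + 1·-4 = 80
  a_8 = 0·80 + 3·57 + 4·-4 + 1·24 = 179
  a_9 = 0·179 + 3·80 + 4·57 + 1·-4 = 464
  a_10 = 0·464 + 3·179 + 4·80 + 1·57 = 914

0,3,4,1 ; 914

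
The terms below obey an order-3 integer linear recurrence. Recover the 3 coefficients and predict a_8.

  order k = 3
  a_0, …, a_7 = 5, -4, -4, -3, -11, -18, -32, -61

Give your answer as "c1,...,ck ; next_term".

  a_3 = 1·-4 + 1·-4 + 1·5 = -3
  a_4 = 1·-3 + 1·-4 + 1·-4 = -11
  a_5 = 1·-11 + 1·-3 + 1·-4 = -18
  a_6 = 1·-18 + 1·-11 + 1·-3 = -32
  a_7 = 1·-32 + 1·-18 + 1·-11 = -61
  a_8 = 1·-61 + 1·-32 + 1·-18 = -111

1,1,1 ; -111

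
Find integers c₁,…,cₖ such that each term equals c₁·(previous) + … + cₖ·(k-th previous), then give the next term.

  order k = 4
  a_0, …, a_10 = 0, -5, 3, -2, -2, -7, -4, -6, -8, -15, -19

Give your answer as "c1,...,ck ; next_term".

1,0,0,1 ; -25

  a_4 = 1·-2 + 0·3 + 0·-5 + 1·0 = -2
  a_5 = 1·-2 + 0·-2 + 0·3 + 1·-5 = -7
  a_6 = 1·-7 + 0·-2 + 0·-2 + 1·3 = -4
  a_7 = 1·-4 + 0·-7 + 0·-2 + 1·-2 = -6
  a_8 = 1·-6 + 0·-4 + 0·-7 + 1·-2 = -8
  a_9 = 1·-8 + 0·-6 + 0·-4 + 1·-7 = -15
  a_10 = 1·-15 + 0·-8 + 0·-6 + 1·-4 = -19
  a_11 = 1·-19 + 0·-15 + 0·-8 + 1·-6 = -25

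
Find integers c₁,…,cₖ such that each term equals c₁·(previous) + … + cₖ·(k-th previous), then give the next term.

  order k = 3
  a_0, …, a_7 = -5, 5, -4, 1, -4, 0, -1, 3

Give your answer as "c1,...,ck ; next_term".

  a_3 = 1·-4 + 0·5 + -1·-5 = 1
  a_4 = 1·1 + 0·-4 + -1·5 = -4
  a_5 = 1·-4 + 0·1 + -1·-4 = 0
  a_6 = 1·0 + 0·-4 + -1·1 = -1
  a_7 = 1·-1 + 0·0 + -1·-4 = 3
  a_8 = 1·3 + 0·-1 + -1·0 = 3

1,0,-1 ; 3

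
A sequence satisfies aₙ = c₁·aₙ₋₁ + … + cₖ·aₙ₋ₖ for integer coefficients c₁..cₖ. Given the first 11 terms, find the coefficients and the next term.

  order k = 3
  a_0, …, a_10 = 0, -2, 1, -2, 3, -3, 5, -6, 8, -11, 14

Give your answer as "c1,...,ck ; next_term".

  a_3 = 0·1 + 1·-2 + -1·0 = -2
  a_4 = 0·-2 + 1·1 + -1·-2 = 3
  a_5 = 0·3 + 1·-2 + -1·1 = -3
  a_6 = 0·-3 + 1·3 + -1·-2 = 5
  a_7 = 0·5 + 1·-3 + -1·3 = -6
  a_8 = 0·-6 + 1·5 + -1·-3 = 8
  a_9 = 0·8 + 1·-6 + -1·5 = -11
  a_10 = 0·-11 + 1·8 + -1·-6 = 14
  a_11 = 0·14 + 1·-11 + -1·8 = -19

0,1,-1 ; -19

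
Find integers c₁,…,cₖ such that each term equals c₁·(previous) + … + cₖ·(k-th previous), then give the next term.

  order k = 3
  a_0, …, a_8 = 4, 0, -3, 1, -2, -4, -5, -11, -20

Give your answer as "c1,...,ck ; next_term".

1,1,1 ; -36

  a_3 = 1·-3 + 1·0 + 1·4 = 1
  a_4 = 1·1 + 1·-3 + 1·0 = -2
  a_5 = 1·-2 + 1·1 + 1·-3 = -4
  a_6 = 1·-4 + 1·-2 + 1·1 = -5
  a_7 = 1·-5 + 1·-4 + 1·-2 = -11
  a_8 = 1·-11 + 1·-5 + 1·-4 = -20
  a_9 = 1·-20 + 1·-11 + 1·-5 = -36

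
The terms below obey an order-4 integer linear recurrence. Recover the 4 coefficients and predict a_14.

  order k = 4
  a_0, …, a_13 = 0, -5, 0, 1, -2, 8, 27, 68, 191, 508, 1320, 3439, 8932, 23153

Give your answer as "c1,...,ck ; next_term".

3,-1,1,-3 ; 60006

  a_4 = 3·1 + -1·0 + 1·-5 + -3·0 = -2
  a_5 = 3·-2 + -1·1 + 1·0 + -3·-5 = 8
  a_6 = 3·8 + -1·-2 + 1·1 + -3·0 = 27
  a_7 = 3·27 + -1·8 + 1·-2 + -3·1 = 68
  a_8 = 3·68 + -1·27 + 1·8 + -3·-2 = 191
  a_9 = 3·191 + -1·68 + 1·27 + -3·8 = 508
  a_10 = 3·508 + -1·191 + 1·68 + -3·27 = 1320
  a_11 = 3·1320 + -1·508 + 1·191 + -3·68 = 3439
  a_12 = 3·3439 + -1·1320 + 1·508 + -3·191 = 8932
  a_13 = 3·8932 + -1·3439 + 1·1320 + -3·508 = 23153
  a_14 = 3·23153 + -1·8932 + 1·3439 + -3·1320 = 60006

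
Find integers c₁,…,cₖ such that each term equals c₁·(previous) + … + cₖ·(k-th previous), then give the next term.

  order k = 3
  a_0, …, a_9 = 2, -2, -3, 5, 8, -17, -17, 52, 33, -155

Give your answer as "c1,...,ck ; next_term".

  a_3 = -1·-3 + -3·-2 + -2·2 = 5
  a_4 = -1·5 + -3·-3 + -2·-2 = 8
  a_5 = -1·8 + -3·5 + -2·-3 = -17
  a_6 = -1·-17 + -3·8 + -2·5 = -17
  a_7 = -1·-17 + -3·-17 + -2·8 = 52
  a_8 = -1·52 + -3·-17 + -2·-17 = 33
  a_9 = -1·33 + -3·52 + -2·-17 = -155
  a_10 = -1·-155 + -3·33 + -2·52 = -48

-1,-3,-2 ; -48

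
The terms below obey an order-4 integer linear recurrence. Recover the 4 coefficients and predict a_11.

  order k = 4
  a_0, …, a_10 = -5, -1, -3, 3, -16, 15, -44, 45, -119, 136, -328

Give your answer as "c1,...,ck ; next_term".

  a_4 = -1·3 + 2·-3 + 2·-1 + 1·-5 = -16
  a_5 = -1·-16 + 2·3 + 2·-3 + 1·-1 = 15
  a_6 = -1·15 + 2·-16 + 2·3 + 1·-3 = -44
  a_7 = -1·-44 + 2·15 + 2·-16 + 1·3 = 45
  a_8 = -1·45 + 2·-44 + 2·15 + 1·-16 = -119
  a_9 = -1·-119 + 2·45 + 2·-44 + 1·15 = 136
  a_10 = -1·136 + 2·-119 + 2·45 + 1·-44 = -328
  a_11 = -1·-328 + 2·136 + 2·-119 + 1·45 = 407

-1,2,2,1 ; 407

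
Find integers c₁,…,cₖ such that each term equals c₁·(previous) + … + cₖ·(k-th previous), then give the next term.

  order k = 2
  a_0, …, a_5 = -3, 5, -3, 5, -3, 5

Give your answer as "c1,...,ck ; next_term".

  a_2 = 0·5 + 1·-3 = -3
  a_3 = 0·-3 + 1·5 = 5
  a_4 = 0·5 + 1·-3 = -3
  a_5 = 0·-3 + 1·5 = 5
  a_6 = 0·5 + 1·-3 = -3

0,1 ; -3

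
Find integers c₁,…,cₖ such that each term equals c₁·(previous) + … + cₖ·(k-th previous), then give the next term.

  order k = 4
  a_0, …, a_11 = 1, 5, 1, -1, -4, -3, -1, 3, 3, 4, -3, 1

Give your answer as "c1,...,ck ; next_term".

-1,1,-1,-1 ; -11

  a_4 = -1·-1 + 1·1 + -1·5 + -1·1 = -4
  a_5 = -1·-4 + 1·-1 + -1·1 + -1·5 = -3
  a_6 = -1·-3 + 1·-4 + -1·-1 + -1·1 = -1
  a_7 = -1·-1 + 1·-3 + -1·-4 + -1·-1 = 3
  a_8 = -1·3 + 1·-1 + -1·-3 + -1·-4 = 3
  a_9 = -1·3 + 1·3 + -1·-1 + -1·-3 = 4
  a_10 = -1·4 + 1·3 + -1·3 + -1·-1 = -3
  a_11 = -1·-3 + 1·4 + -1·3 + -1·3 = 1
  a_12 = -1·1 + 1·-3 + -1·4 + -1·3 = -11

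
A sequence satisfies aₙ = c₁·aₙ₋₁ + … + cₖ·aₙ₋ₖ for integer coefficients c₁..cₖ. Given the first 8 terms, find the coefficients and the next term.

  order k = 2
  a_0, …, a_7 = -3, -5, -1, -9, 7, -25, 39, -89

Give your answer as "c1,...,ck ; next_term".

  a_2 = -1·-5 + 2·-3 = -1
  a_3 = -1·-1 + 2·-5 = -9
  a_4 = -1·-9 + 2·-1 = 7
  a_5 = -1·7 + 2·-9 = -25
  a_6 = -1·-25 + 2·7 = 39
  a_7 = -1·39 + 2·-25 = -89
  a_8 = -1·-89 + 2·39 = 167

-1,2 ; 167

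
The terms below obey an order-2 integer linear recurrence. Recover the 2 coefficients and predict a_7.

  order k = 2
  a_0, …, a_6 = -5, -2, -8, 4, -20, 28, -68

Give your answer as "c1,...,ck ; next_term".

-1,2 ; 124

  a_2 = -1·-2 + 2·-5 = -8
  a_3 = -1·-8 + 2·-2 = 4
  a_4 = -1·4 + 2·-8 = -20
  a_5 = -1·-20 + 2·4 = 28
  a_6 = -1·28 + 2·-20 = -68
  a_7 = -1·-68 + 2·28 = 124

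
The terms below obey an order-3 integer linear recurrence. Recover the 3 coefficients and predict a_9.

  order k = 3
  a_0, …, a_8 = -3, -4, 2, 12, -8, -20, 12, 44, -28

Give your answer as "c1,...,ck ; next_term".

  a_3 = -1·2 + -2·-4 + -2·-3 = 12
  a_4 = -1·12 + -2·2 + -2·-4 = -8
  a_5 = -1·-8 + -2·12 + -2·2 = -20
  a_6 = -1·-20 + -2·-8 + -2·12 = 12
  a_7 = -1·12 + -2·-20 + -2·-8 = 44
  a_8 = -1·44 + -2·12 + -2·-20 = -28
  a_9 = -1·-28 + -2·44 + -2·12 = -84

-1,-2,-2 ; -84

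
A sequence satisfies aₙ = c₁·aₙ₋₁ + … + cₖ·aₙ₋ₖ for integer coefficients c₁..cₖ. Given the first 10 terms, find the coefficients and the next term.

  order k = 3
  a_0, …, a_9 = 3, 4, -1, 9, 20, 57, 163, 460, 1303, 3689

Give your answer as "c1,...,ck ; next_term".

  a_3 = 2·-1 + 2·4 + 1·3 = 9
  a_4 = 2·9 + 2·-1 + 1·4 = 20
  a_5 = 2·20 + 2·9 + 1·-1 = 57
  a_6 = 2·57 + 2·20 + 1·9 = 163
  a_7 = 2·163 + 2·57 + 1·20 = 460
  a_8 = 2·460 + 2·163 + 1·57 = 1303
  a_9 = 2·1303 + 2·460 + 1·163 = 3689
  a_10 = 2·3689 + 2·1303 + 1·460 = 10444

2,2,1 ; 10444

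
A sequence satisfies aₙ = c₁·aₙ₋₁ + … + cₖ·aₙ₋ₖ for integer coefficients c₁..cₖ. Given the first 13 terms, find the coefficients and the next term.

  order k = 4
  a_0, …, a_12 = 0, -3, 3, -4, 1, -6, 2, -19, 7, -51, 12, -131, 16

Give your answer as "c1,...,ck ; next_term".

  a_4 = -1·-4 + 2·3 + 3·-3 + 2·0 = 1
  a_5 = -1·1 + 2·-4 + 3·3 + 2·-3 = -6
  a_6 = -1·-6 + 2·1 + 3·-4 + 2·3 = 2
  a_7 = -1·2 + 2·-6 + 3·1 + 2·-4 = -19
  a_8 = -1·-19 + 2·2 + 3·-6 + 2·1 = 7
  a_9 = -1·7 + 2·-19 + 3·2 + 2·-6 = -51
  a_10 = -1·-51 + 2·7 + 3·-19 + 2·2 = 12
  a_11 = -1·12 + 2·-51 + 3·7 + 2·-19 = -131
  a_12 = -1·-131 + 2·12 + 3·-51 + 2·7 = 16
  a_13 = -1·16 + 2·-131 + 3·12 + 2·-51 = -344

-1,2,3,2 ; -344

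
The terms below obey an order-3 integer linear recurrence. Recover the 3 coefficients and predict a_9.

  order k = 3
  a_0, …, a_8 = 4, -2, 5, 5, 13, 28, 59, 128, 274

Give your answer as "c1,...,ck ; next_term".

1,2,1 ; 589

  a_3 = 1·5 + 2·-2 + 1·4 = 5
  a_4 = 1·5 + 2·5 + 1·-2 = 13
  a_5 = 1·13 + 2·5 + 1·5 = 28
  a_6 = 1·28 + 2·13 + 1·5 = 59
  a_7 = 1·59 + 2·28 + 1·13 = 128
  a_8 = 1·128 + 2·59 + 1·28 = 274
  a_9 = 1·274 + 2·128 + 1·59 = 589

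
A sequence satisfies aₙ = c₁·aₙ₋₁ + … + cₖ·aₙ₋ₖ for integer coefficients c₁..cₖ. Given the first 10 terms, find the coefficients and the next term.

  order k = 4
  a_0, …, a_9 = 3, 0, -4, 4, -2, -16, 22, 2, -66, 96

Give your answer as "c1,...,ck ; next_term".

  a_4 = 0·4 + -1·-4 + 3·0 + -2·3 = -2
  a_5 = 0·-2 + -1·4 + 3·-4 + -2·0 = -16
  a_6 = 0·-16 + -1·-2 + 3·4 + -2·-4 = 22
  a_7 = 0·22 + -1·-16 + 3·-2 + -2·4 = 2
  a_8 = 0·2 + -1·22 + 3·-16 + -2·-2 = -66
  a_9 = 0·-66 + -1·2 + 3·22 + -2·-16 = 96
  a_10 = 0·96 + -1·-66 + 3·2 + -2·22 = 28

0,-1,3,-2 ; 28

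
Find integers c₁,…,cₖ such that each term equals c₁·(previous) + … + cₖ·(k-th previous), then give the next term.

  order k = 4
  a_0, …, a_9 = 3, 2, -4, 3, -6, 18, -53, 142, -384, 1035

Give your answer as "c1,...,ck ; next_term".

  a_4 = -2·3 + 2·-4 + 1·2 + 2·3 = -6
  a_5 = -2·-6 + 2·3 + 1·-4 + 2·2 = 18
  a_6 = -2·18 + 2·-6 + 1·3 + 2·-4 = -53
  a_7 = -2·-53 + 2·18 + 1·-6 + 2·3 = 142
  a_8 = -2·142 + 2·-53 + 1·18 + 2·-6 = -384
  a_9 = -2·-384 + 2·142 + 1·-53 + 2·18 = 1035
  a_10 = -2·1035 + 2·-384 + 1·142 + 2·-53 = -2802

-2,2,1,2 ; -2802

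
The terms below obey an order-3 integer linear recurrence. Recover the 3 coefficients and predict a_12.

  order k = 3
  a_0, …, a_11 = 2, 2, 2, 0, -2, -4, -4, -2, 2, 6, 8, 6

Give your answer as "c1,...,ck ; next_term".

1,0,-1 ; 0

  a_3 = 1·2 + 0·2 + -1·2 = 0
  a_4 = 1·0 + 0·2 + -1·2 = -2
  a_5 = 1·-2 + 0·0 + -1·2 = -4
  a_6 = 1·-4 + 0·-2 + -1·0 = -4
  a_7 = 1·-4 + 0·-4 + -1·-2 = -2
  a_8 = 1·-2 + 0·-4 + -1·-4 = 2
  a_9 = 1·2 + 0·-2 + -1·-4 = 6
  a_10 = 1·6 + 0·2 + -1·-2 = 8
  a_11 = 1·8 + 0·6 + -1·2 = 6
  a_12 = 1·6 + 0·8 + -1·6 = 0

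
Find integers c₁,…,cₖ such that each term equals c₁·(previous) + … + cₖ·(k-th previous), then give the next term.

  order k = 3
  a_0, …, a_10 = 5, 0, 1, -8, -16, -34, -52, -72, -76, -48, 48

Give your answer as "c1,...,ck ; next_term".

2,0,-2 ; 248

  a_3 = 2·1 + 0·0 + -2·5 = -8
  a_4 = 2·-8 + 0·1 + -2·0 = -16
  a_5 = 2·-16 + 0·-8 + -2·1 = -34
  a_6 = 2·-34 + 0·-16 + -2·-8 = -52
  a_7 = 2·-52 + 0·-34 + -2·-16 = -72
  a_8 = 2·-72 + 0·-52 + -2·-34 = -76
  a_9 = 2·-76 + 0·-72 + -2·-52 = -48
  a_10 = 2·-48 + 0·-76 + -2·-72 = 48
  a_11 = 2·48 + 0·-48 + -2·-76 = 248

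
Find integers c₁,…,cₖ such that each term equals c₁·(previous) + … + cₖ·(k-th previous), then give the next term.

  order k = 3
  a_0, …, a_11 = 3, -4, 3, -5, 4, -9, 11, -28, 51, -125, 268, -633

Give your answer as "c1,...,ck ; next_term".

-2,2,3 ; 1427

  a_3 = -2·3 + 2·-4 + 3·3 = -5
  a_4 = -2·-5 + 2·3 + 3·-4 = 4
  a_5 = -2·4 + 2·-5 + 3·3 = -9
  a_6 = -2·-9 + 2·4 + 3·-5 = 11
  a_7 = -2·11 + 2·-9 + 3·4 = -28
  a_8 = -2·-28 + 2·11 + 3·-9 = 51
  a_9 = -2·51 + 2·-28 + 3·11 = -125
  a_10 = -2·-125 + 2·51 + 3·-28 = 268
  a_11 = -2·268 + 2·-125 + 3·51 = -633
  a_12 = -2·-633 + 2·268 + 3·-125 = 1427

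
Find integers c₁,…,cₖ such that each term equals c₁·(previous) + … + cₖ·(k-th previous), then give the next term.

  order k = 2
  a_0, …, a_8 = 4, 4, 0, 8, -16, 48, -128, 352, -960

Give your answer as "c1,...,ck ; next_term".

  a_2 = -2·4 + 2·4 = 0
  a_3 = -2·0 + 2·4 = 8
  a_4 = -2·8 + 2·0 = -16
  a_5 = -2·-16 + 2·8 = 48
  a_6 = -2·48 + 2·-16 = -128
  a_7 = -2·-128 + 2·48 = 352
  a_8 = -2·352 + 2·-128 = -960
  a_9 = -2·-960 + 2·352 = 2624

-2,2 ; 2624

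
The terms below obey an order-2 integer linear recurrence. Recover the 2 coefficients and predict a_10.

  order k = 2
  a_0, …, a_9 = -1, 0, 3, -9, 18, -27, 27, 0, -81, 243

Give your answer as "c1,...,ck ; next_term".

-3,-3 ; -486

  a_2 = -3·0 + -3·-1 = 3
  a_3 = -3·3 + -3·0 = -9
  a_4 = -3·-9 + -3·3 = 18
  a_5 = -3·18 + -3·-9 = -27
  a_6 = -3·-27 + -3·18 = 27
  a_7 = -3·27 + -3·-27 = 0
  a_8 = -3·0 + -3·27 = -81
  a_9 = -3·-81 + -3·0 = 243
  a_10 = -3·243 + -3·-81 = -486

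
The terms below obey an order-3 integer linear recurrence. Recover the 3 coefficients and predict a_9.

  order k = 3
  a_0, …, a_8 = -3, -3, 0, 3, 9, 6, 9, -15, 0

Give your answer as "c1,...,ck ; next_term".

  a_3 = 0·0 + 2·-3 + -3·-3 = 3
  a_4 = 0·3 + 2·0 + -3·-3 = 9
  a_5 = 0·9 + 2·3 + -3·0 = 6
  a_6 = 0·6 + 2·9 + -3·3 = 9
  a_7 = 0·9 + 2·6 + -3·9 = -15
  a_8 = 0·-15 + 2·9 + -3·6 = 0
  a_9 = 0·0 + 2·-15 + -3·9 = -57

0,2,-3 ; -57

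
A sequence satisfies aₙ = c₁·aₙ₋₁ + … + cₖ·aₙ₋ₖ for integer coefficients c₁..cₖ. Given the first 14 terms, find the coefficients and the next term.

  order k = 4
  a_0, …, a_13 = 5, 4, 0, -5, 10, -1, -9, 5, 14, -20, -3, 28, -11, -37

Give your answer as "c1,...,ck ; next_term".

-1,-1,0,1 ; 45

  a_4 = -1·-5 + -1·0 + 0·4 + 1·5 = 10
  a_5 = -1·10 + -1·-5 + 0·0 + 1·4 = -1
  a_6 = -1·-1 + -1·10 + 0·-5 + 1·0 = -9
  a_7 = -1·-9 + -1·-1 + 0·10 + 1·-5 = 5
  a_8 = -1·5 + -1·-9 + 0·-1 + 1·10 = 14
  a_9 = -1·14 + -1·5 + 0·-9 + 1·-1 = -20
  a_10 = -1·-20 + -1·14 + 0·5 + 1·-9 = -3
  a_11 = -1·-3 + -1·-20 + 0·14 + 1·5 = 28
  a_12 = -1·28 + -1·-3 + 0·-20 + 1·14 = -11
  a_13 = -1·-11 + -1·28 + 0·-3 + 1·-20 = -37
  a_14 = -1·-37 + -1·-11 + 0·28 + 1·-3 = 45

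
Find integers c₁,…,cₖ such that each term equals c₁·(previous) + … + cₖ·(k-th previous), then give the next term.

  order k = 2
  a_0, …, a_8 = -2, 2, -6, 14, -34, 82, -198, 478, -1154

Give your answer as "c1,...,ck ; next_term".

  a_2 = -2·2 + 1·-2 = -6
  a_3 = -2·-6 + 1·2 = 14
  a_4 = -2·14 + 1·-6 = -34
  a_5 = -2·-34 + 1·14 = 82
  a_6 = -2·82 + 1·-34 = -198
  a_7 = -2·-198 + 1·82 = 478
  a_8 = -2·478 + 1·-198 = -1154
  a_9 = -2·-1154 + 1·478 = 2786

-2,1 ; 2786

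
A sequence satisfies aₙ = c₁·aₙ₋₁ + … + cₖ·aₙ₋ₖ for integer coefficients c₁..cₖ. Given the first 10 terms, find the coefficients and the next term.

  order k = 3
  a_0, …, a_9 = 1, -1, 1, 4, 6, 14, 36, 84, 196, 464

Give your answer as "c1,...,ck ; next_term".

2,0,2 ; 1096

  a_3 = 2·1 + 0·-1 + 2·1 = 4
  a_4 = 2·4 + 0·1 + 2·-1 = 6
  a_5 = 2·6 + 0·4 + 2·1 = 14
  a_6 = 2·14 + 0·6 + 2·4 = 36
  a_7 = 2·36 + 0·14 + 2·6 = 84
  a_8 = 2·84 + 0·36 + 2·14 = 196
  a_9 = 2·196 + 0·84 + 2·36 = 464
  a_10 = 2·464 + 0·196 + 2·84 = 1096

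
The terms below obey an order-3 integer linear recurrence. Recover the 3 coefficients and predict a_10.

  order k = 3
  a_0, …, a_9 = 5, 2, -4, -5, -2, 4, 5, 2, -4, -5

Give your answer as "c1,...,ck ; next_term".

  a_3 = 0·-4 + 0·2 + -1·5 = -5
  a_4 = 0·-5 + 0·-4 + -1·2 = -2
  a_5 = 0·-2 + 0·-5 + -1·-4 = 4
  a_6 = 0·4 + 0·-2 + -1·-5 = 5
  a_7 = 0·5 + 0·4 + -1·-2 = 2
  a_8 = 0·2 + 0·5 + -1·4 = -4
  a_9 = 0·-4 + 0·2 + -1·5 = -5
  a_10 = 0·-5 + 0·-4 + -1·2 = -2

0,0,-1 ; -2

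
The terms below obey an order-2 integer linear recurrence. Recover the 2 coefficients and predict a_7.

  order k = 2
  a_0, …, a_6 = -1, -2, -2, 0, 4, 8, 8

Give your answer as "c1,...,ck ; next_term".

2,-2 ; 0

  a_2 = 2·-2 + -2·-1 = -2
  a_3 = 2·-2 + -2·-2 = 0
  a_4 = 2·0 + -2·-2 = 4
  a_5 = 2·4 + -2·0 = 8
  a_6 = 2·8 + -2·4 = 8
  a_7 = 2·8 + -2·8 = 0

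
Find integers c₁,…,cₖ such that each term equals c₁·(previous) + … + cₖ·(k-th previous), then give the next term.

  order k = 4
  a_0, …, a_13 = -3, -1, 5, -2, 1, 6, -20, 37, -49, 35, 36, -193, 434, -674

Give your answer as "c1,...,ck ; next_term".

-2,-1,1,-1 ; 685

  a_4 = -2·-2 + -1·5 + 1·-1 + -1·-3 = 1
  a_5 = -2·1 + -1·-2 + 1·5 + -1·-1 = 6
  a_6 = -2·6 + -1·1 + 1·-2 + -1·5 = -20
  a_7 = -2·-20 + -1·6 + 1·1 + -1·-2 = 37
  a_8 = -2·37 + -1·-20 + 1·6 + -1·1 = -49
  a_9 = -2·-49 + -1·37 + 1·-20 + -1·6 = 35
  a_10 = -2·35 + -1·-49 + 1·37 + -1·-20 = 36
  a_11 = -2·36 + -1·35 + 1·-49 + -1·37 = -193
  a_12 = -2·-193 + -1·36 + 1·35 + -1·-49 = 434
  a_13 = -2·434 + -1·-193 + 1·36 + -1·35 = -674
  a_14 = -2·-674 + -1·434 + 1·-193 + -1·36 = 685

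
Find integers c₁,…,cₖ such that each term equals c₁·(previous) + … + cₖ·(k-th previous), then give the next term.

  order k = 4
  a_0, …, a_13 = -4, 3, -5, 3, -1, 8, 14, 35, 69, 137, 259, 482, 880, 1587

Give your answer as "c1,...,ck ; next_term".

2,1,-2,-1 ; 2831

  a_4 = 2·3 + 1·-5 + -2·3 + -1·-4 = -1
  a_5 = 2·-1 + 1·3 + -2·-5 + -1·3 = 8
  a_6 = 2·8 + 1·-1 + -2·3 + -1·-5 = 14
  a_7 = 2·14 + 1·8 + -2·-1 + -1·3 = 35
  a_8 = 2·35 + 1·14 + -2·8 + -1·-1 = 69
  a_9 = 2·69 + 1·35 + -2·14 + -1·8 = 137
  a_10 = 2·137 + 1·69 + -2·35 + -1·14 = 259
  a_11 = 2·259 + 1·137 + -2·69 + -1·35 = 482
  a_12 = 2·482 + 1·259 + -2·137 + -1·69 = 880
  a_13 = 2·880 + 1·482 + -2·259 + -1·137 = 1587
  a_14 = 2·1587 + 1·880 + -2·482 + -1·259 = 2831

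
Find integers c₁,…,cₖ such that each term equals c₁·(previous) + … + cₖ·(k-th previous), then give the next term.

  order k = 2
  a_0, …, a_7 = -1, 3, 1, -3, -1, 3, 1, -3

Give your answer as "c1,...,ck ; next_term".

0,-1 ; -1

  a_2 = 0·3 + -1·-1 = 1
  a_3 = 0·1 + -1·3 = -3
  a_4 = 0·-3 + -1·1 = -1
  a_5 = 0·-1 + -1·-3 = 3
  a_6 = 0·3 + -1·-1 = 1
  a_7 = 0·1 + -1·3 = -3
  a_8 = 0·-3 + -1·1 = -1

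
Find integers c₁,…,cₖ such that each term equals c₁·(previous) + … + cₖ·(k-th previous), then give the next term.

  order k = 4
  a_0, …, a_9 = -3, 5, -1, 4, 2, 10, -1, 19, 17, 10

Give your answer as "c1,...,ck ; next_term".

  a_4 = -1·4 + 0·-1 + 3·5 + 3·-3 = 2
  a_5 = -1·2 + 0·4 + 3·-1 + 3·5 = 10
  a_6 = -1·10 + 0·2 + 3·4 + 3·-1 = -1
  a_7 = -1·-1 + 0·10 + 3·2 + 3·4 = 19
  a_8 = -1·19 + 0·-1 + 3·10 + 3·2 = 17
  a_9 = -1·17 + 0·19 + 3·-1 + 3·10 = 10
  a_10 = -1·10 + 0·17 + 3·19 + 3·-1 = 44

-1,0,3,3 ; 44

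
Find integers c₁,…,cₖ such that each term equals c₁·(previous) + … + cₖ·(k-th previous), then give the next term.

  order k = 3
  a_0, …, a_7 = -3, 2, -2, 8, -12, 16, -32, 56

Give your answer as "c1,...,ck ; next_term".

-1,0,-2 ; -88

  a_3 = -1·-2 + 0·2 + -2·-3 = 8
  a_4 = -1·8 + 0·-2 + -2·2 = -12
  a_5 = -1·-12 + 0·8 + -2·-2 = 16
  a_6 = -1·16 + 0·-12 + -2·8 = -32
  a_7 = -1·-32 + 0·16 + -2·-12 = 56
  a_8 = -1·56 + 0·-32 + -2·16 = -88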